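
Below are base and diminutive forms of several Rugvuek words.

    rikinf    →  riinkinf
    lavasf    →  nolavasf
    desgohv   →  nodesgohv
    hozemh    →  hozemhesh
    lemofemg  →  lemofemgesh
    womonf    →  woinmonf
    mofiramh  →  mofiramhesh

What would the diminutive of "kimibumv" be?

kimibumvesh

rikinf and lavasf both end in -f yet inflect differently (riinkinf, nolavasf), so the final letter is not what conditions the rule; the second-to-last letter is.
"kimibumv" has second-to-last letter 'm'. The stems whose second-to-last letter is 'm' (lemofemg → lemofemgesh, hozemh → hozemhesh, mofiramh → mofiramhesh) add -esh.
So kimibumv → kimibumvesh.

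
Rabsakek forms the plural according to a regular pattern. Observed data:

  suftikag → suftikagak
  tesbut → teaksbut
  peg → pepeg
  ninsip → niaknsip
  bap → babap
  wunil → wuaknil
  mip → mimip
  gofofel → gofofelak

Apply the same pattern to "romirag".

romiragak

mip and ninsip both end in -p yet inflect differently (mimip, niaknsip), so the final letter is not what conditions the rule; the number of vowels is.
"romirag" has 3 vowels. The stems with 3 vowels (gofofel → gofofelak, suftikag → suftikagak) add -ak.
So romirag → romiragak.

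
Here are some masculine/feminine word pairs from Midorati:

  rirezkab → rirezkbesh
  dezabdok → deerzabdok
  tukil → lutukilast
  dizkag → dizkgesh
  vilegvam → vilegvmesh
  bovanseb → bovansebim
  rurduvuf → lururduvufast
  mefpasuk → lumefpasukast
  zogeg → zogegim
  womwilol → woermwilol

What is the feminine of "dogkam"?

dogkmesh

"dogkam" has last vowel 'a'. The stems whose last vowel is 'a' (vilegvam → vilegvmesh, rirezkab → rirezkbesh, dizkag → dizkgesh) delete the last vowel and add -esh.
The other patterns: stems whose last vowel is 'o' insert -er- after the first vowel; stems whose last vowel is 'e' add -im; stems whose last vowel is 'i' or 'u' add lu- … -ast around the stem.
So dogkam → dogkmesh.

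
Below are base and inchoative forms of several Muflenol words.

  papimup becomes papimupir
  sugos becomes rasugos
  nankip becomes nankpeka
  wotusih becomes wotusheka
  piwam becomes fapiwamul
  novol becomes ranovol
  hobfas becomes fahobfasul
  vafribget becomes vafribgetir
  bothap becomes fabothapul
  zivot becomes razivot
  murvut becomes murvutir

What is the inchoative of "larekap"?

falarekapul

papimup and bothap both end in -p yet inflect differently (papimupir, fabothapul), so the final letter is not what conditions the rule; the last vowel is.
"larekap" has last vowel 'a'. The stems whose last vowel is 'a' (hobfas → fahobfasul, bothap → fabothapul, piwam → fapiwamul) add fa- … -ul around the stem.
So larekap → falarekapul.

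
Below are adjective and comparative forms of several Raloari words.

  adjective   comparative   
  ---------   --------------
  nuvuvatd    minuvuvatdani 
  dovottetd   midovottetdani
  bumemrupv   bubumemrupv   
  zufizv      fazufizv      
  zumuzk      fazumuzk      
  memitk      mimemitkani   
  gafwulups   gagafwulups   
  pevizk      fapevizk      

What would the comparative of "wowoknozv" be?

memitk and zumuzk both end in -k yet inflect differently (mimemitkani, fazumuzk), so the final letter is not what conditions the rule; the second-to-last letter is.
"wowoknozv" has second-to-last letter 'z'. The stems whose second-to-last letter is 'z' (zumuzk → fazumuzk, pevizk → fapevizk, zufizv → fazufizv) add the prefix fa-.
The other patterns: stems whose second-to-last letter is 't' add mi- … -ani around the stem; stems whose second-to-last letter is 'p' repeat the first consonant+vowel as a prefix.
So wowoknozv → fawowoknozv.

fawowoknozv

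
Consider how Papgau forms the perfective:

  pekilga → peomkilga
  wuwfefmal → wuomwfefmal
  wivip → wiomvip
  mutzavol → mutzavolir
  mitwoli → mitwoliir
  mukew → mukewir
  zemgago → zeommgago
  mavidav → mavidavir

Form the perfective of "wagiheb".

waomgiheb

mutzavol and wuwfefmal both end in -l yet inflect differently (mutzavolir, wuomwfefmal), so the final letter is not what conditions the rule; the first letter is.
"wagiheb" begins with w-. The stems beginning with w- (wuwfefmal → wuomwfefmal, wivip → wiomvip) insert -om- after the first vowel.
The other pattern: stems beginning with m- add -ir.
So wagiheb → waomgiheb.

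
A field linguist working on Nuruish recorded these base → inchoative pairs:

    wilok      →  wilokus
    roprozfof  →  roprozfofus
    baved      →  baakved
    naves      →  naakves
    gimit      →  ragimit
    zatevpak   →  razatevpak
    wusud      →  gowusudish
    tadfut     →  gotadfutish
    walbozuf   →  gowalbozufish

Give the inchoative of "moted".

wilok and zatevpak both end in -k yet inflect differently (wilokus, razatevpak), so the final letter is not what conditions the rule; the last vowel is.
"moted" has last vowel 'e'. The stems whose last vowel is 'e' (baved → baakved, naves → naakves) insert -ak- after the first vowel.
So moted → moakted.

moakted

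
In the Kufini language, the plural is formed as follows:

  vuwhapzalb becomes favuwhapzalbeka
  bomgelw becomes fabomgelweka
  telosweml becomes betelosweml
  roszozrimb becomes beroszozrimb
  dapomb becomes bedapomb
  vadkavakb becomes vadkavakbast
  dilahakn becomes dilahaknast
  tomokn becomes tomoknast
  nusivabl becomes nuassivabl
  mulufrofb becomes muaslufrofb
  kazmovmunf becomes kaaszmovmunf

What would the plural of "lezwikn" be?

lezwiknast

vuwhapzalb and roszozrimb both end in -b yet inflect differently (favuwhapzalbeka, beroszozrimb), so the final letter is not what conditions the rule; the second-to-last letter is.
"lezwikn" has second-to-last letter 'k'. The stems whose second-to-last letter is 'k' (vadkavakb → vadkavakbast, dilahakn → dilahaknast, tomokn → tomoknast) add -ast.
The other patterns: stems whose second-to-last letter is 'l' add fa- … -eka around the stem; stems whose second-to-last letter is 'm' add the prefix be-; stems whose second-to-last letter is 'b', 'f' or 'n' insert -as- after the first vowel.
So lezwikn → lezwiknast.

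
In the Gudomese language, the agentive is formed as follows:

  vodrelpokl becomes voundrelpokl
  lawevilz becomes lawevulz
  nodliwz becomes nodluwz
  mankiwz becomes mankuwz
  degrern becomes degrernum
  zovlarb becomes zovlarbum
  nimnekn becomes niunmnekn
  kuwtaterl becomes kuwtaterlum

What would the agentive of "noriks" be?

vodrelpokl and kuwtaterl both end in -l yet inflect differently (voundrelpokl, kuwtaterlum), so the final letter is not what conditions the rule; the second-to-last letter is.
"noriks" has second-to-last letter 'k'. The stems whose second-to-last letter is 'k' (nimnekn → niunmnekn, vodrelpokl → voundrelpokl) insert -un- after the first vowel.
So noriks → nounriks.

nounriks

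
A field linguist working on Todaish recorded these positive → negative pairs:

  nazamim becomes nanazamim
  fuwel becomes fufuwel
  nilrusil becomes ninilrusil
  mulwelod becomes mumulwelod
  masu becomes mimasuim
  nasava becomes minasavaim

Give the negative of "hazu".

mulwelod and masu both begin with m- yet inflect differently (mumulwelod, mimasuim), so the first letter is not what conditions the rule; whether the stem ends in a vowel or a consonant is.
"hazu" ends in a vowel. The stems ending in a vowel (masu → mimasuim, nasava → minasavaim) add mi- … -im around the stem.
The other pattern: stems ending in a consonant repeat the first consonant+vowel as a prefix.
So hazu → mihazuim.

mihazuim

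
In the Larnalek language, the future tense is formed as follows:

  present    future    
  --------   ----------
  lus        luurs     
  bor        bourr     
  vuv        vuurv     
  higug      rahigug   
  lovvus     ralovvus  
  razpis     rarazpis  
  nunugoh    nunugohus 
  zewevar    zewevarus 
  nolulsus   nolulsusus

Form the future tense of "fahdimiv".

lus and lovvus both end in -s yet inflect differently (luurs, ralovvus), so the final letter is not what conditions the rule; the number of vowels is.
"fahdimiv" has 3 vowels. The stems with 3 vowels (nunugoh → nunugohus, zewevar → zewevarus, nolulsus → nolulsusus) add -us.
So fahdimiv → fahdimivus.

fahdimivus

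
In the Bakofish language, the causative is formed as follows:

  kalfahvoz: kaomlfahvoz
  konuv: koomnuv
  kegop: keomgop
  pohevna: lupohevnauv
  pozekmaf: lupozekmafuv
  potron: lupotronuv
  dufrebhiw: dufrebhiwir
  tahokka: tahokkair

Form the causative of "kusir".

kuomsir

pohevna and tahokka both end in -a yet inflect differently (lupohevnauv, tahokkair), so the final letter is not what conditions the rule; the first letter is.
"kusir" begins with k-. The stems beginning with k- (kalfahvoz → kaomlfahvoz, konuv → koomnuv, kegop → keomgop) insert -om- after the first vowel.
So kusir → kuomsir.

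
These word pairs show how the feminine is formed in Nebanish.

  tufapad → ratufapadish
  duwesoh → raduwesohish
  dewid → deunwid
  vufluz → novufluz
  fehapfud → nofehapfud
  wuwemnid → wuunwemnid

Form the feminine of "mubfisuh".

nomubfisuh

"mubfisuh" has last vowel 'u'. The stems whose last vowel is 'u' (vufluz → novufluz, fehapfud → nofehapfud) add the prefix no-.
The other patterns: stems whose last vowel is 'i' insert -un- after the first vowel; stems whose last vowel is 'a' or 'o' add ra- … -ish around the stem.
So mubfisuh → nomubfisuh.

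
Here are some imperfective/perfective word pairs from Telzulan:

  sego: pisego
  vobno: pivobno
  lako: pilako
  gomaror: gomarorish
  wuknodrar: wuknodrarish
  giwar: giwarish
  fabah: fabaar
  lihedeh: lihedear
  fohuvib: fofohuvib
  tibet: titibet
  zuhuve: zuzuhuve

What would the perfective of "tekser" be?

tekserish

"tekser" ends in -r. The stems ending in -r (gomaror → gomarorish, wuknodrar → wuknodrarish, giwar → giwarish) add -ish.
So tekser → tekserish.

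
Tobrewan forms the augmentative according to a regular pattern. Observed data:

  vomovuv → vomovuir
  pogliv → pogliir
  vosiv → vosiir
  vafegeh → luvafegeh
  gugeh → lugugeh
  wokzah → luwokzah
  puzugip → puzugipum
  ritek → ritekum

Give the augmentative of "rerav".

pogliv and puzugip both have last vowel 'i' yet inflect differently (pogliir, puzugipum), so the last vowel is not what conditions the rule; the final letter is.
"rerav" ends in -v. The stems ending in -v (vomovuv → vomovuir, pogliv → pogliir, vosiv → vosiir) drop the final letter and add -ir.
The other patterns: stems ending in -h add the prefix lu-; stems ending in -k or -p add -um.
So rerav → rerair.

rerair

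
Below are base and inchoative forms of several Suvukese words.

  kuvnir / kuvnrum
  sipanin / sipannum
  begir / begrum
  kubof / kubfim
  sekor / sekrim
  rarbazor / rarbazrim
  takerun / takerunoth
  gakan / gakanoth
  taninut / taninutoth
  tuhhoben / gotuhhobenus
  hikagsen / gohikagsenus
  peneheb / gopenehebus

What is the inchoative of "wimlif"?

wimlfum

kuvnir and sekor both end in -r yet inflect differently (kuvnrum, sekrim), so the final letter is not what conditions the rule; the last vowel is.
"wimlif" has last vowel 'i'. The stems whose last vowel is 'i' (kuvnir → kuvnrum, sipanin → sipannum, begir → begrum) delete the last vowel and add -um.
So wimlif → wimlfum.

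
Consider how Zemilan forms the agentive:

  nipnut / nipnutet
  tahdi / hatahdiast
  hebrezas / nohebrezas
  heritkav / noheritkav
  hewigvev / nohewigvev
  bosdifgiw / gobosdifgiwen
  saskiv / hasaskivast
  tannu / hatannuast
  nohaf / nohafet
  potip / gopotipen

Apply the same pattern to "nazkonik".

nazkoniket

"nazkonik" begins with n-. The stems beginning with n- (nohaf → nohafet, nipnut → nipnutet) add -et.
The other patterns: stems beginning with b- or p- add go- … -en around the stem; stems beginning with h- add the prefix no-; stems beginning with s- or t- add ha- … -ast around the stem.
So nazkonik → nazkoniket.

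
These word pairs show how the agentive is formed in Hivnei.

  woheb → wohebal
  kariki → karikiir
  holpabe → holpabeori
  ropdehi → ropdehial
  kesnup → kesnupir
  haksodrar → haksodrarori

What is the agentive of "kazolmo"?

"kazolmo" begins with k-. The stems beginning with k- (kariki → karikiir, kesnup → kesnupir) add -ir.
The other patterns: stems beginning with h- add -ori; stems beginning with r- or w- add -al.
So kazolmo → kazolmoir.

kazolmoir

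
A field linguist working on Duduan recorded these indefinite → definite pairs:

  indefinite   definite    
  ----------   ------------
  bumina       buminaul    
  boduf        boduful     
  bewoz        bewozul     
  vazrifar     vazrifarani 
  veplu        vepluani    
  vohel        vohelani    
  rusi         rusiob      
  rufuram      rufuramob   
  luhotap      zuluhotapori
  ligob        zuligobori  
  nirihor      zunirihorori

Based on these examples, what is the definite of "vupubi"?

vupubiani

vazrifar and nirihor both end in -r yet inflect differently (vazrifarani, zunirihorori), so the final letter is not what conditions the rule; the first letter is.
"vupubi" begins with v-. The stems beginning with v- (vazrifar → vazrifarani, veplu → vepluani, vohel → vohelani) add -ani.
So vupubi → vupubiani.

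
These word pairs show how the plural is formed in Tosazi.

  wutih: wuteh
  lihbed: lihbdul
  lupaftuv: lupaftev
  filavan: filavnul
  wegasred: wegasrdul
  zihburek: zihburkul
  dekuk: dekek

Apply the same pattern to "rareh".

rarhul

"rareh" has last vowel 'e'. The stems whose last vowel is 'e' (zihburek → zihburkul, wegasred → wegasrdul, lihbed → lihbdul) delete the last vowel and add -ul.
The other pattern: stems whose last vowel is 'i' or 'u' change the last vowel to 'e'.
So rareh → rarhul.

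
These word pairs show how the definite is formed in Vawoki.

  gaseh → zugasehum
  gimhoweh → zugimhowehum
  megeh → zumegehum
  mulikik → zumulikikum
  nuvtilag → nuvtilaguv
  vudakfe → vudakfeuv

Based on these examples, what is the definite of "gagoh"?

gaseh and vudakfe both have last vowel 'e' yet inflect differently (zugasehum, vudakfeuv), so the last vowel is not what conditions the rule; the final letter is.
"gagoh" ends in -h. The stems ending in -h (gaseh → zugasehum, gimhoweh → zugimhowehum, megeh → zumegehum) add zu- … -um around the stem.
So gagoh → zugagohum.

zugagohum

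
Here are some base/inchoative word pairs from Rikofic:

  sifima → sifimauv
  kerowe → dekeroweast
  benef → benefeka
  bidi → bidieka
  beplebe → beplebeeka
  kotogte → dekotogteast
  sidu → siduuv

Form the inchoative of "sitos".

sitosuv

beplebe and kotogte both end in -e yet inflect differently (beplebeeka, dekotogteast), so the final letter is not what conditions the rule; the first letter is.
"sitos" begins with s-. The stems beginning with s- (sifima → sifimauv, sidu → siduuv) add -uv.
The other patterns: stems beginning with b- add -eka; stems beginning with k- add de- … -ast around the stem.
So sitos → sitosuv.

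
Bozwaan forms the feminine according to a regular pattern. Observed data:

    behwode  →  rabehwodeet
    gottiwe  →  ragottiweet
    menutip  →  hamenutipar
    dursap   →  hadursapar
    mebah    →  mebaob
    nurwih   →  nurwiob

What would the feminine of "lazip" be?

"lazip" ends in -p. The stems ending in -p (menutip → hamenutipar, dursap → hadursapar) add ha- … -ar around the stem.
So lazip → halazipar.

halazipar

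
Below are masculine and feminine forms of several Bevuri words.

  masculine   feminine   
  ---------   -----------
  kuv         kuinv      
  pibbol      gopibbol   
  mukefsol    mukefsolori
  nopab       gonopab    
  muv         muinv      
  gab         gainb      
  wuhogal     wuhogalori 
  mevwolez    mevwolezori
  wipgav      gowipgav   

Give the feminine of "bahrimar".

gab and nopab both end in -b yet inflect differently (gainb, gonopab), so the final letter is not what conditions the rule; the number of vowels is.
"bahrimar" has 3 vowels. The stems with 3 vowels (wuhogal → wuhogalori, mukefsol → mukefsolori, mevwolez → mevwolezori) add -ori.
The other patterns: stems with 1 vowel insert -in- after the first vowel; stems with 2 vowels add the prefix go-.
So bahrimar → bahrimarori.

bahrimarori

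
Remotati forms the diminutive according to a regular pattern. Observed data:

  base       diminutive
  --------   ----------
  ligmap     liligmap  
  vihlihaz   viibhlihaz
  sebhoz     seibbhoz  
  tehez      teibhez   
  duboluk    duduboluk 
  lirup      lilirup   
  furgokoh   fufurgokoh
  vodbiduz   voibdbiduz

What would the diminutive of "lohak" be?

lolohak

"lohak" ends in -k. The one such stem in the data (duboluk → duduboluk) repeats the first consonant+vowel as a prefix (as do ligmap, furgokoh), so the same rule applies.
The other pattern: stems ending in -z insert -ib- after the first vowel.
So lohak → lolohak.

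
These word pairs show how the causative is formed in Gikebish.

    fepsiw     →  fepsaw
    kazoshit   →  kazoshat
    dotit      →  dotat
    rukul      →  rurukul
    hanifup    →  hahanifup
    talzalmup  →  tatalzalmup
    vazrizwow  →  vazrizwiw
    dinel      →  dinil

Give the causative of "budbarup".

bubudbarup

fepsiw and vazrizwow both end in -w yet inflect differently (fepsaw, vazrizwiw), so the final letter is not what conditions the rule; the last vowel is.
"budbarup" has last vowel 'u'. The stems whose last vowel is 'u' (rukul → rurukul, hanifup → hahanifup, talzalmup → tatalzalmup) repeat the first consonant+vowel as a prefix.
The other patterns: stems whose last vowel is 'i' change the last vowel to 'a'; stems whose last vowel is 'e' or 'o' change the last vowel to 'i'.
So budbarup → bubudbarup.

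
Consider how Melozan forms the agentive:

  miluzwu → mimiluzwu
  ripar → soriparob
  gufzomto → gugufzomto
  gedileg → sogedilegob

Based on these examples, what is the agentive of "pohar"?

sopoharob

gufzomto and gedileg both begin with g- yet inflect differently (gugufzomto, sogedilegob), so the first letter is not what conditions the rule; whether the stem ends in a vowel or a consonant is.
"pohar" ends in a consonant. The stems ending in a consonant (gedileg → sogedilegob, ripar → soriparob) add so- … -ob around the stem.
The other pattern: stems ending in a vowel repeat the first consonant+vowel as a prefix.
So pohar → sopoharob.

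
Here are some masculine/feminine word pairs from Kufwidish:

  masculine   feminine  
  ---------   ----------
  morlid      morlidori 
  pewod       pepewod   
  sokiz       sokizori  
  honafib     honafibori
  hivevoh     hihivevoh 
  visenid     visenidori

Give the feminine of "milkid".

milkidori

visenid and pewod both end in -d yet inflect differently (visenidori, pepewod), so the final letter is not what conditions the rule; the last vowel is.
"milkid" has last vowel 'i'. The stems whose last vowel is 'i' (honafib → honafibori, visenid → visenidori, morlid → morlidori) add -ori.
So milkid → milkidori.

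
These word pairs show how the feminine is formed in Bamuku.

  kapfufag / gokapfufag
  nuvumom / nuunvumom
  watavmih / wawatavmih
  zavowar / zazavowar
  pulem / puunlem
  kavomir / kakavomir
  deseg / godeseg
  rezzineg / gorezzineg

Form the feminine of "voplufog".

"voplufog" ends in -g. The stems ending in -g (rezzineg → gorezzineg, kapfufag → gokapfufag, deseg → godeseg) add the prefix go-.
So voplufog → govoplufog.

govoplufog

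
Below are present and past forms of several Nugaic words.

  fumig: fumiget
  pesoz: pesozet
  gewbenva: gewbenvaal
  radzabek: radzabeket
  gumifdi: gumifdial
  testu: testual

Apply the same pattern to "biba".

bibaal

gumifdi and fumig both have last vowel 'i' yet inflect differently (gumifdial, fumiget), so the last vowel is not what conditions the rule; whether the stem ends in a vowel or a consonant is.
"biba" ends in a vowel. The stems ending in a vowel (testu → testual, gewbenva → gewbenvaal, gumifdi → gumifdial) add -al.
The other pattern: stems ending in a consonant add -et.
So biba → bibaal.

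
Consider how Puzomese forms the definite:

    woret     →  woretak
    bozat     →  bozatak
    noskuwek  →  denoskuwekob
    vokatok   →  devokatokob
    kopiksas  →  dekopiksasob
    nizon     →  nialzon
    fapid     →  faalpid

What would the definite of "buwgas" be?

debuwgasob

"buwgas" ends in -s. The one such stem in the data (kopiksas → dekopiksasob) adds de- … -ob around the stem, so the same rule applies.
So buwgas → debuwgasob.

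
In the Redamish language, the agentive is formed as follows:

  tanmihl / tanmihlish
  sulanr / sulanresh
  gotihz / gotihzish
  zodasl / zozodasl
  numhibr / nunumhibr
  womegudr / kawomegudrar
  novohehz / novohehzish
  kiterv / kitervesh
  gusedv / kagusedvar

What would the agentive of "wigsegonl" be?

wigsegonlesh

kiterv and gusedv both end in -v yet inflect differently (kitervesh, kagusedvar), so the final letter is not what conditions the rule; the second-to-last letter is.
"wigsegonl" has second-to-last letter 'n'. The one such stem in the data (sulanr → sulanresh) adds -esh, so the same rule applies.
The other patterns: stems whose second-to-last letter is 'd' add ka- … -ar around the stem; stems whose second-to-last letter is 'b' or 's' repeat the first consonant+vowel as a prefix; stems whose second-to-last letter is 'h' add -ish.
So wigsegonl → wigsegonlesh.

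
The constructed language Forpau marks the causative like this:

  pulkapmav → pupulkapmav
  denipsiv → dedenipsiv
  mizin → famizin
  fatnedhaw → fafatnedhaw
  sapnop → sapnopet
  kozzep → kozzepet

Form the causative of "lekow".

falekow

"lekow" ends in -w. The one such stem in the data (fatnedhaw → fafatnedhaw) adds the prefix fa-, so the same rule applies.
The other patterns: stems ending in -p add -et; stems ending in -v repeat the first consonant+vowel as a prefix.
So lekow → falekow.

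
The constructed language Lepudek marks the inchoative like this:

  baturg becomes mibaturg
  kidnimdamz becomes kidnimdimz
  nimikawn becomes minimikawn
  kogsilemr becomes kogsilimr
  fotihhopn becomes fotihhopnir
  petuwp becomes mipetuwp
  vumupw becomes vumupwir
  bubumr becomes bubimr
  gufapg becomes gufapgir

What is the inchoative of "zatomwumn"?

"zatomwumn" has second-to-last letter 'm'. The stems whose second-to-last letter is 'm' (kogsilemr → kogsilimr, bubumr → bubimr, kidnimdamz → kidnimdimz) change the last vowel to 'i'.
So zatomwumn → zatomwimn.

zatomwimn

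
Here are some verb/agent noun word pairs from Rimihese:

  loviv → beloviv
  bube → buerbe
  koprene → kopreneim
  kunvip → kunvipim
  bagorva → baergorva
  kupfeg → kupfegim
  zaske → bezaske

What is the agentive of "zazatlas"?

bezazatlas

"zazatlas" begins with z-. The one such stem in the data (zaske → bezaske) adds the prefix be-, so the same rule applies.
So zazatlas → bezazatlas.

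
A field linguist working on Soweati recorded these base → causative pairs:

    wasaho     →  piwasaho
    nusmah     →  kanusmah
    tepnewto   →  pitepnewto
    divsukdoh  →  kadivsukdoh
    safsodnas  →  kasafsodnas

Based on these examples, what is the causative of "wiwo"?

piwiwo

"wiwo" ends in a vowel. The stems ending in a vowel (tepnewto → pitepnewto, wasaho → piwasaho) add the prefix pi-.
The other pattern: stems ending in a consonant add the prefix ka-.
So wiwo → piwiwo.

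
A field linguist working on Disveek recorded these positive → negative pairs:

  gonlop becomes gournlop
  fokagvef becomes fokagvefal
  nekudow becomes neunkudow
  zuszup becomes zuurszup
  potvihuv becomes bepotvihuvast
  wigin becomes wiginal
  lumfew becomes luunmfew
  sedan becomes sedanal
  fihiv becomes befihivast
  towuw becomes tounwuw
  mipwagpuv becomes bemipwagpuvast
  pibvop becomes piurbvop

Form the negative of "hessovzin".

"hessovzin" ends in -n. The stems ending in -n (wigin → wiginal, sedan → sedanal) add -al.
The other patterns: stems ending in -p insert -ur- after the first vowel; stems ending in -v add be- … -ast around the stem; stems ending in -w insert -un- after the first vowel.
So hessovzin → hessovzinal.

hessovzinal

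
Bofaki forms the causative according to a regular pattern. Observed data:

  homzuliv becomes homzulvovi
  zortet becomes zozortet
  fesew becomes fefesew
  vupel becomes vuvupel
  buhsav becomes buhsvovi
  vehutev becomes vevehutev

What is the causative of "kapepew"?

vehutev and buhsav both end in -v yet inflect differently (vevehutev, buhsvovi), so the final letter is not what conditions the rule; the last vowel is.
"kapepew" has last vowel 'e'. The stems whose last vowel is 'e' (vehutev → vevehutev, fesew → fefesew, zortet → zozortet) repeat the first consonant+vowel as a prefix.
So kapepew → kakapepew.

kakapepew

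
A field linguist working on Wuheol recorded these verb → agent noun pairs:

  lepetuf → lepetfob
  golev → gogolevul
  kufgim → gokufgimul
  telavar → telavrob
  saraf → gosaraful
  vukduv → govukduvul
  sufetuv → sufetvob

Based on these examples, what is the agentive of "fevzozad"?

fevzozdob

lepetuf and saraf both end in -f yet inflect differently (lepetfob, gosaraful), so the final letter is not what conditions the rule; the number of vowels is.
"fevzozad" has 3 vowels. The stems with 3 vowels (telavar → telavrob, lepetuf → lepetfob, sufetuv → sufetvob) delete the last vowel and add -ob.
So fevzozad → fevzozdob.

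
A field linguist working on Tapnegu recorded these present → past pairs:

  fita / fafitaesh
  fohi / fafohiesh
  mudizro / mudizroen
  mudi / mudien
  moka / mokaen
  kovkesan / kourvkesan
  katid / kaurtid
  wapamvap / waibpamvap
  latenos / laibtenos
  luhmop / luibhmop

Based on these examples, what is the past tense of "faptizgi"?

fafaptizgiesh

fohi and mudi both end in -i yet inflect differently (fafohiesh, mudien), so the final letter is not what conditions the rule; the first letter is.
"faptizgi" begins with f-. The stems beginning with f- (fita → fafitaesh, fohi → fafohiesh) add fa- … -esh around the stem.
The other patterns: stems beginning with m- add -en; stems beginning with k- insert -ur- after the first vowel; stems beginning with l- or w- insert -ib- after the first vowel.
So faptizgi → fafaptizgiesh.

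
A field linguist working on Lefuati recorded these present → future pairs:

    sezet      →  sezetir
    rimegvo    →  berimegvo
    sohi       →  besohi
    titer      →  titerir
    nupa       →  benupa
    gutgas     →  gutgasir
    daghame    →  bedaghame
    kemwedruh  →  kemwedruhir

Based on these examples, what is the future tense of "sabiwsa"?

"sabiwsa" ends in a vowel. The stems ending in a vowel (sohi → besohi, daghame → bedaghame, nupa → benupa) add the prefix be-.
The other pattern: stems ending in a consonant add -ir.
So sabiwsa → besabiwsa.

besabiwsa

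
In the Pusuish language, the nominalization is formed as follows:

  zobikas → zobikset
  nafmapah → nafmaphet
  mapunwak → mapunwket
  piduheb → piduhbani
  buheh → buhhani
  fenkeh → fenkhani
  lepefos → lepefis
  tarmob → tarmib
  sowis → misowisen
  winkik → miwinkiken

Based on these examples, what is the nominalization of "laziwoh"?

"laziwoh" has last vowel 'o'. The stems whose last vowel is 'o' (lepefos → lepefis, tarmob → tarmib) change the last vowel to 'i'.
So laziwoh → laziwih.

laziwih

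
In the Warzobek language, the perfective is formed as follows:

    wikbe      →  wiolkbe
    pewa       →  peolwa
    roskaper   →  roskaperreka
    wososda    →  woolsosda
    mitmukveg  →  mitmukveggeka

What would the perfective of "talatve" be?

taollatve

mitmukveg and wikbe both have last vowel 'e' yet inflect differently (mitmukveggeka, wiolkbe), so the last vowel is not what conditions the rule; whether the stem ends in a vowel or a consonant is.
"talatve" ends in a vowel. The stems ending in a vowel (pewa → peolwa, wososda → woolsosda, wikbe → wiolkbe) insert -ol- after the first vowel.
The other pattern: stems ending in a consonant double the final consonant and add -eka.
So talatve → taollatve.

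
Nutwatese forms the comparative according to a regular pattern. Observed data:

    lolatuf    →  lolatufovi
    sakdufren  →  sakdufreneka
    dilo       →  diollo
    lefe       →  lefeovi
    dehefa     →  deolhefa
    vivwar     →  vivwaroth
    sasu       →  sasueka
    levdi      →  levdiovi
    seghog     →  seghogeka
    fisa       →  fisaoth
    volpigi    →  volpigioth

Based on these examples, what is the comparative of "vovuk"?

vovukoth

dehefa and fisa both end in -a yet inflect differently (deolhefa, fisaoth), so the final letter is not what conditions the rule; the first letter is.
"vovuk" begins with v-. The stems beginning with v- (volpigi → volpigioth, vivwar → vivwaroth) add -oth.
The other patterns: stems beginning with d- insert -ol- after the first vowel; stems beginning with s- add -eka; stems beginning with l- add -ovi.
So vovuk → vovukoth.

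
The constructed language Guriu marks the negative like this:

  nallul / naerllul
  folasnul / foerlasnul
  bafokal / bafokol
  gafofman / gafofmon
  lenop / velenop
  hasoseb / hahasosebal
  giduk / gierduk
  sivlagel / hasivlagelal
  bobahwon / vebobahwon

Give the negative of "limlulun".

"limlulun" has last vowel 'u'. The stems whose last vowel is 'u' (folasnul → foerlasnul, giduk → gierduk, nallul → naerllul) insert -er- after the first vowel.
So limlulun → liermlulun.

liermlulun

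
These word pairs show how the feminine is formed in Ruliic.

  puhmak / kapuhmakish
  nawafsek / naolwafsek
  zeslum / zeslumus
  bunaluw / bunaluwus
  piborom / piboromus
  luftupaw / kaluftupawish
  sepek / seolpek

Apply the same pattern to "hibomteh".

nawafsek and puhmak both end in -k yet inflect differently (naolwafsek, kapuhmakish), so the final letter is not what conditions the rule; the last vowel is.
"hibomteh" has last vowel 'e'. The stems whose last vowel is 'e' (nawafsek → naolwafsek, sepek → seolpek) insert -ol- after the first vowel.
So hibomteh → hiolbomteh.

hiolbomteh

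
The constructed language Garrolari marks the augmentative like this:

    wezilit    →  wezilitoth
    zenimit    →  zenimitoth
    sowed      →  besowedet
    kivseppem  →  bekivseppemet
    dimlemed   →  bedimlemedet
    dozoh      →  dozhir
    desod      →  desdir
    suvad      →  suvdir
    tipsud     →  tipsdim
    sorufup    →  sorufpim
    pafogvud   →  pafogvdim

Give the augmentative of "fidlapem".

befidlapemet

sowed and desod both end in -d yet inflect differently (besowedet, desdir), so the final letter is not what conditions the rule; the last vowel is.
"fidlapem" has last vowel 'e'. The stems whose last vowel is 'e' (sowed → besowedet, kivseppem → bekivseppemet, dimlemed → bedimlemedet) add be- … -et around the stem.
The other patterns: stems whose last vowel is 'i' add -oth; stems whose last vowel is 'a' or 'o' delete the last vowel and add -ir; stems whose last vowel is 'u' delete the last vowel and add -im.
So fidlapem → befidlapemet.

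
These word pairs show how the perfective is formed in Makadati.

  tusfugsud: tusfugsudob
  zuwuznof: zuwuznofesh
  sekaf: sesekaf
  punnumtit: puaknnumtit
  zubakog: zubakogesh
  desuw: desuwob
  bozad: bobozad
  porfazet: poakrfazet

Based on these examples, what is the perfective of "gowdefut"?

gowdefutob

zuwuznof and sekaf both end in -f yet inflect differently (zuwuznofesh, sesekaf), so the final letter is not what conditions the rule; the last vowel is.
"gowdefut" has last vowel 'u'. The stems whose last vowel is 'u' (tusfugsud → tusfugsudob, desuw → desuwob) add -ob.
The other patterns: stems whose last vowel is 'e' or 'i' insert -ak- after the first vowel; stems whose last vowel is 'o' add -esh; stems whose last vowel is 'a' repeat the first consonant+vowel as a prefix.
So gowdefut → gowdefutob.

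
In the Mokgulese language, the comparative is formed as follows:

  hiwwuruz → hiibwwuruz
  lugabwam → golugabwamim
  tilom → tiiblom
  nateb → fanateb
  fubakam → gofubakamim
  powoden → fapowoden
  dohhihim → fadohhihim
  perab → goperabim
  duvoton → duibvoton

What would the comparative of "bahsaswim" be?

"bahsaswim" has last vowel 'i'. The one such stem in the data (dohhihim → fadohhihim) adds the prefix fa-, so the same rule applies.
The other patterns: stems whose last vowel is 'a' add go- … -im around the stem; stems whose last vowel is 'o' or 'u' insert -ib- after the first vowel.
So bahsaswim → fabahsaswim.

fabahsaswim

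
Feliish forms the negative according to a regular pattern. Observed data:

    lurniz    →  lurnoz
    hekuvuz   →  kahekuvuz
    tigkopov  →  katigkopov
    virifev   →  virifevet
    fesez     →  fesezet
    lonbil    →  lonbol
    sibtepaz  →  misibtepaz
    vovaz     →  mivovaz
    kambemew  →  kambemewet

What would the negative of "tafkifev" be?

"tafkifev" has last vowel 'e'. The stems whose last vowel is 'e' (virifev → virifevet, kambemew → kambemewet, fesez → fesezet) add -et.
So tafkifev → tafkifevet.

tafkifevet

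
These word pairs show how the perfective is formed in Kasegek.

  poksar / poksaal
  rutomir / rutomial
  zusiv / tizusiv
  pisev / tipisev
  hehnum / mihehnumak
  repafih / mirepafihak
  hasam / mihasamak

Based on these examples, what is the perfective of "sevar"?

"sevar" ends in -r. The stems ending in -r (poksar → poksaal, rutomir → rutomial) drop the final letter and add -al.
The other patterns: stems ending in -v add the prefix ti-; stems ending in -h or -m add mi- … -ak around the stem.
So sevar → sevaal.

sevaal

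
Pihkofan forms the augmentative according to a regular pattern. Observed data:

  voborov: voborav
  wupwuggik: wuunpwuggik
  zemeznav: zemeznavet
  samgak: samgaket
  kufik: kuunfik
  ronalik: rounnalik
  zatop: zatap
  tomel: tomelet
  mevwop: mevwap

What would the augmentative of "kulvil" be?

kuunlvil

kufik and samgak both end in -k yet inflect differently (kuunfik, samgaket), so the final letter is not what conditions the rule; the last vowel is.
"kulvil" has last vowel 'i'. The stems whose last vowel is 'i' (kufik → kuunfik, wupwuggik → wuunpwuggik, ronalik → rounnalik) insert -un- after the first vowel.
So kulvil → kuunlvil.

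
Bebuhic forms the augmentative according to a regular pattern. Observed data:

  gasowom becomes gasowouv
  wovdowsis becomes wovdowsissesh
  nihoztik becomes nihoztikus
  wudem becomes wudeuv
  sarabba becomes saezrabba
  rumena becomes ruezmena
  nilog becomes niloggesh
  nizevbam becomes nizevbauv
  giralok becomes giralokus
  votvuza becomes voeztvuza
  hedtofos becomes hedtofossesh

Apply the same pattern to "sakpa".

saezkpa

gasowom and giralok both have last vowel 'o' yet inflect differently (gasowouv, giralokus), so the last vowel is not what conditions the rule; the final letter is.
"sakpa" ends in -a. The stems ending in -a (sarabba → saezrabba, rumena → ruezmena, votvuza → voeztvuza) insert -ez- after the first vowel.
So sakpa → saezkpa.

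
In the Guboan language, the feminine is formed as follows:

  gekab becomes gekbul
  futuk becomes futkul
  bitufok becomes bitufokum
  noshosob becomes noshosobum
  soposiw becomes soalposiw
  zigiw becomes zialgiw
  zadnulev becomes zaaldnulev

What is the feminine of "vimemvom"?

"vimemvom" has last vowel 'o'. The stems whose last vowel is 'o' (bitufok → bitufokum, noshosob → noshosobum) add -um.
So vimemvom → vimemvomum.

vimemvomum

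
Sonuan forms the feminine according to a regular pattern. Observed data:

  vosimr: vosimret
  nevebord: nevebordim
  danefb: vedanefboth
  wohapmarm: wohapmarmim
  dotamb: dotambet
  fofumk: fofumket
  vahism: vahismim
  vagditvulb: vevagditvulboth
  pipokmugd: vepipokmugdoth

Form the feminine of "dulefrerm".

dotamb and danefb both end in -b yet inflect differently (dotambet, vedanefboth), so the final letter is not what conditions the rule; the second-to-last letter is.
"dulefrerm" has second-to-last letter 'r'. The stems whose second-to-last letter is 'r' (nevebord → nevebordim, wohapmarm → wohapmarmim) add -im.
The other patterns: stems whose second-to-last letter is 'm' add -et; stems whose second-to-last letter is 'f', 'g' or 'l' add ve- … -oth around the stem.
So dulefrerm → dulefrermim.

dulefrermim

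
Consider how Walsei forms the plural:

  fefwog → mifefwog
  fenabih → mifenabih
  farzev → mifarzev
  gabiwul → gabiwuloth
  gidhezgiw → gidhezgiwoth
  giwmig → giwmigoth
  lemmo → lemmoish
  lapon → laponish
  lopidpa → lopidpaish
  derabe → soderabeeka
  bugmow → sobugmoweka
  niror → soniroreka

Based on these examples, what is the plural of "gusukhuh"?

gusukhuhoth

fefwog and giwmig both end in -g yet inflect differently (mifefwog, giwmigoth), so the final letter is not what conditions the rule; the first letter is.
"gusukhuh" begins with g-. The stems beginning with g- (gabiwul → gabiwuloth, gidhezgiw → gidhezgiwoth, giwmig → giwmigoth) add -oth.
The other patterns: stems beginning with f- add the prefix mi-; stems beginning with l- add -ish; stems beginning with b-, d- or n- add so- … -eka around the stem.
So gusukhuh → gusukhuhoth.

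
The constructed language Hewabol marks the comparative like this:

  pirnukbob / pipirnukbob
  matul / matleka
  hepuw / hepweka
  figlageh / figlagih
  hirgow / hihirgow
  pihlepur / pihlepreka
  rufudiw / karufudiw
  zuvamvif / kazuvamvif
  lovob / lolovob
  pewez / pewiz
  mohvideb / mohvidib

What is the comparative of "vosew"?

vosiw

hepuw and rufudiw both end in -w yet inflect differently (hepweka, karufudiw), so the final letter is not what conditions the rule; the last vowel is.
"vosew" has last vowel 'e'. The stems whose last vowel is 'e' (mohvideb → mohvidib, figlageh → figlagih, pewez → pewiz) change the last vowel to 'i'.
So vosew → vosiw.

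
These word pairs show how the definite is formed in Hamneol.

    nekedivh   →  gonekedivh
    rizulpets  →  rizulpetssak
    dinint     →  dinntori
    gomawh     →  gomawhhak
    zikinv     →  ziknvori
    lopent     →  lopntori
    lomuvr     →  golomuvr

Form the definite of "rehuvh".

nekedivh and gomawh both end in -h yet inflect differently (gonekedivh, gomawhhak), so the final letter is not what conditions the rule; the second-to-last letter is.
"rehuvh" has second-to-last letter 'v'. The stems whose second-to-last letter is 'v' (nekedivh → gonekedivh, lomuvr → golomuvr) add the prefix go-.
So rehuvh → gorehuvh.

gorehuvh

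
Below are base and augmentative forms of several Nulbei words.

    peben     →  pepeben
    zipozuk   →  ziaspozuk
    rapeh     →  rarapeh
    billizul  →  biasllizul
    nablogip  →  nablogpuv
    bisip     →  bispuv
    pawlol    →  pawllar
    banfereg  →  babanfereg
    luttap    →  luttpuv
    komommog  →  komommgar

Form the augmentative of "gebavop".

gebavpar

komommog and banfereg both end in -g yet inflect differently (komommgar, babanfereg), so the final letter is not what conditions the rule; the last vowel is.
"gebavop" has last vowel 'o'. The stems whose last vowel is 'o' (pawlol → pawllar, komommog → komommgar) delete the last vowel and add -ar.
So gebavop → gebavpar.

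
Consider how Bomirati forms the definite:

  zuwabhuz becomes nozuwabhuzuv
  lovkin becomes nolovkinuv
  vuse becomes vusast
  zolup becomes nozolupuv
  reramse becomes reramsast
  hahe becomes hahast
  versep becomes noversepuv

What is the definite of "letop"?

noletopuv

reramse and versep both have last vowel 'e' yet inflect differently (reramsast, noversepuv), so the last vowel is not what conditions the rule; the final letter is.
"letop" ends in -p. The stems ending in -p (versep → noversepuv, zolup → nozolupuv) add no- … -uv around the stem.
So letop → noletopuv.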